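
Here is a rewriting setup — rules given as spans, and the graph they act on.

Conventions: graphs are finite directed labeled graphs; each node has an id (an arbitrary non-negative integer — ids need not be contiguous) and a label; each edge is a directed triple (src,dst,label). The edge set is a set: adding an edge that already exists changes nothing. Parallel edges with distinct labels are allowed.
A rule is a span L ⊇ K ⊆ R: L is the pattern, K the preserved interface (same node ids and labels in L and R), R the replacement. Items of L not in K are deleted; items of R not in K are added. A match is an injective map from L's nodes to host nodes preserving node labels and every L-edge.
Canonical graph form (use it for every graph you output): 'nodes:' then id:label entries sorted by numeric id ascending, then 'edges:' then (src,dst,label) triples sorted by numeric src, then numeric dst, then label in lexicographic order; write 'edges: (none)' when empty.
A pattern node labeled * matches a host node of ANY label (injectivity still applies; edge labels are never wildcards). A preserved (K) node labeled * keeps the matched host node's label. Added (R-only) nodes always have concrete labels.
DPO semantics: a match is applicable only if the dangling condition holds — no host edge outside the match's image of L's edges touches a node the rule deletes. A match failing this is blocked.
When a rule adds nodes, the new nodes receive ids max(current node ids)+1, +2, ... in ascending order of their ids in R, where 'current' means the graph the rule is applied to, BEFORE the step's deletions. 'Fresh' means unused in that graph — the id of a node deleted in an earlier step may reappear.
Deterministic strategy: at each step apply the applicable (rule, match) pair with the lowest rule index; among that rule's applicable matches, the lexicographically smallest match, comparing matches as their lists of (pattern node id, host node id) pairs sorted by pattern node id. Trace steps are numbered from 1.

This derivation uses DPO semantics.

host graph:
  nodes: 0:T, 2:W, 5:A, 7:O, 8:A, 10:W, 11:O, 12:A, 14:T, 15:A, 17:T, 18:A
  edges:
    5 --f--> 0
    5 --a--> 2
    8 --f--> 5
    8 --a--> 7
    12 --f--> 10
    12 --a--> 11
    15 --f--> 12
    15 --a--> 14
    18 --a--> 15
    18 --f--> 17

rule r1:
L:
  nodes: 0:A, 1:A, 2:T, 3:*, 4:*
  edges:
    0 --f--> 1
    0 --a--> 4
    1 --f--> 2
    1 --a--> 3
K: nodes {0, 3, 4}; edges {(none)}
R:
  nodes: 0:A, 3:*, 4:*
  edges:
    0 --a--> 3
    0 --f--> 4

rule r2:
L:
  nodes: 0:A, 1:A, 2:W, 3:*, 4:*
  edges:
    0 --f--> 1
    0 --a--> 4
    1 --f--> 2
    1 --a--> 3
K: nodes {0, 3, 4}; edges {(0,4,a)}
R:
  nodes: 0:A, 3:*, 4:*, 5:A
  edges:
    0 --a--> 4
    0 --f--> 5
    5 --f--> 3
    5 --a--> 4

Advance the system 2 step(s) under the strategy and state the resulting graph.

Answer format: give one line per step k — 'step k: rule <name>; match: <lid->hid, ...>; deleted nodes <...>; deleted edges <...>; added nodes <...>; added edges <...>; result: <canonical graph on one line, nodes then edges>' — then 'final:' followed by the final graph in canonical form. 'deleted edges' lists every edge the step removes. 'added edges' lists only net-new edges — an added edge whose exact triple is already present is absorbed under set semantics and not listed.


step 1: rule r1; match: 0->8, 1->5, 2->0, 3->2, 4->7; deleted nodes 0, 5; deleted edges (5,0,f); (5,2,a); (8,5,f); (8,7,a); added nodes (none); added edges (8,2,a); (8,7,f); result: nodes: 2:W, 7:O, 8:A, 10:W, 11:O, 12:A, 14:T, 15:A, 17:T, 18:A edges: (8,2,a); (8,7,f); (12,10,f); (12,11,a); (15,12,f); (15,14,a); (18,15,a); (18,17,f)
step 2: rule r2; match: 0->15, 1->12, 2->10, 3->11, 4->14; deleted nodes 10, 12; deleted edges (12,10,f); (12,11,a); (15,12,f); added nodes 19; added edges (15,19,f); (19,11,f); (19,14,a); result: nodes: 2:W, 7:O, 8:A, 11:O, 14:T, 15:A, 17:T, 18:A, 19:A edges: (8,2,a); (8,7,f); (15,14,a); (15,19,f); (18,15,a); (18,17,f); (19,11,f); (19,14,a)
final:
nodes: 2:W, 7:O, 8:A, 11:O, 14:T, 15:A, 17:T, 18:A, 19:A
edges: (8,2,a); (8,7,f); (15,14,a); (15,19,f); (18,15,a); (18,17,f); (19,11,f); (19,14,a)


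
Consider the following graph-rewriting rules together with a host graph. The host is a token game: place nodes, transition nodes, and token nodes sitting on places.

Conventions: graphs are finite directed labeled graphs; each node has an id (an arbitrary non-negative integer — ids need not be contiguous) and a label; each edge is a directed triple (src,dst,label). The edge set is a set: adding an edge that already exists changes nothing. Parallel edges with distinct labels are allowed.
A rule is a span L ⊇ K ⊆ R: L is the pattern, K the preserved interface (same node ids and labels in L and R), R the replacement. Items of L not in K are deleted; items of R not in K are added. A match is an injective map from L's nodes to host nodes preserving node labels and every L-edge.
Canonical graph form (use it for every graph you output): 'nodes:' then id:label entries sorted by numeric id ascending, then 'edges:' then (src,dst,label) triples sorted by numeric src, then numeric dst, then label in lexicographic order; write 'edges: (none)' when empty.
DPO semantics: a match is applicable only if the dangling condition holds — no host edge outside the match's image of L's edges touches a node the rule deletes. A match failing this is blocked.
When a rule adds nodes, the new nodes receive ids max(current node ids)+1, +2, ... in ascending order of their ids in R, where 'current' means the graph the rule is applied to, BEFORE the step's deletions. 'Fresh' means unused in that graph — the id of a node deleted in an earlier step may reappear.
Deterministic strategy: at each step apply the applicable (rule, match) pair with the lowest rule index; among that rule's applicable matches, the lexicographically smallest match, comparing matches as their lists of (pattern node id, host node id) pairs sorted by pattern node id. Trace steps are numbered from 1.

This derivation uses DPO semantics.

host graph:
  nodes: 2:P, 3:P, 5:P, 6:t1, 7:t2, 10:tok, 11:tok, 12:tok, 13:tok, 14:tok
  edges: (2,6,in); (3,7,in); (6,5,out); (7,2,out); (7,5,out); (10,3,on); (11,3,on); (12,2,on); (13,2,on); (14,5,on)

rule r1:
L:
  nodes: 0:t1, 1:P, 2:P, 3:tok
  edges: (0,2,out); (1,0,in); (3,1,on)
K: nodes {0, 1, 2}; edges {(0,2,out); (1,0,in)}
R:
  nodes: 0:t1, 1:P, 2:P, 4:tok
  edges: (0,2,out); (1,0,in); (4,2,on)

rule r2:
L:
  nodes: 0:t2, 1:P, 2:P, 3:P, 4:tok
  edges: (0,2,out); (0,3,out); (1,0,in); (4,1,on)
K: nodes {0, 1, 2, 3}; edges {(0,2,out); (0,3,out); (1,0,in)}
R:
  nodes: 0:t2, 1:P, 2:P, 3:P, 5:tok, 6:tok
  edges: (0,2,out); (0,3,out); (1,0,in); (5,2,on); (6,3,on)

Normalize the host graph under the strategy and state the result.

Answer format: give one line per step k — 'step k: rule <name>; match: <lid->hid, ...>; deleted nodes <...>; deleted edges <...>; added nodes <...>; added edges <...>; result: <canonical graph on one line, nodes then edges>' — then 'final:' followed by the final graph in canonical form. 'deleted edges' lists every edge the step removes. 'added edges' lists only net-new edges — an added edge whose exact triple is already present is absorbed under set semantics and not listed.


step 1: rule r1; match: 0->6, 1->2, 2->5, 3->12; deleted nodes 12; deleted edges (12,2,on); added nodes 15; added edges (15,5,on); result: nodes: 2:P, 3:P, 5:P, 6:t1, 7:t2, 10:tok, 11:tok, 13:tok, 14:tok, 15:tok edges: (2,6,in); (3,7,in); (6,5,out); (7,2,out); (7,5,out); (10,3,on); (11,3,on); (13,2,on); (14,5,on); (15,5,on)
step 2: rule r1; match: 0->6, 1->2, 2->5, 3->13; deleted nodes 13; deleted edges (13,2,on); added nodes 16; added edges (16,5,on); result: nodes: 2:P, 3:P, 5:P, 6:t1, 7:t2, 10:tok, 11:tok, 14:tok, 15:tok, 16:tok edges: (2,6,in); (3,7,in); (6,5,out); (7,2,out); (7,5,out); (10,3,on); (11,3,on); (14,5,on); (15,5,on); (16,5,on)
step 3: rule r2; match: 0->7, 1->3, 2->2, 3->5, 4->10; deleted nodes 10; deleted edges (10,3,on); added nodes 17, 18; added edges (17,2,on); (18,5,on); result: nodes: 2:P, 3:P, 5:P, 6:t1, 7:t2, 11:tok, 14:tok, 15:tok, 16:tok, 17:tok, 18:tok edges: (2,6,in); (3,7,in); (6,5,out); (7,2,out); (7,5,out); (11,3,on); (14,5,on); (15,5,on); (16,5,on); (17,2,on); (18,5,on)
step 4: rule r1; match: 0->6, 1->2, 2->5, 3->17; deleted nodes 17; deleted edges (17,2,on); added nodes 19; added edges (19,5,on); result: nodes: 2:P, 3:P, 5:P, 6:t1, 7:t2, 11:tok, 14:tok, 15:tok, 16:tok, 18:tok, 19:tok edges: (2,6,in); (3,7,in); (6,5,out); (7,2,out); (7,5,out); (11,3,on); (14,5,on); (15,5,on); (16,5,on); (18,5,on); (19,5,on)
step 5: rule r2; match: 0->7, 1->3, 2->2, 3->5, 4->11; deleted nodes 11; deleted edges (11,3,on); added nodes 20, 21; added edges (20,2,on); (21,5,on); result: nodes: 2:P, 3:P, 5:P, 6:t1, 7:t2, 14:tok, 15:tok, 16:tok, 18:tok, 19:tok, 20:tok, 21:tok edges: (2,6,in); (3,7,in); (6,5,out); (7,2,out); (7,5,out); (14,5,on); (15,5,on); (16,5,on); (18,5,on); (19,5,on); (20,2,on); (21,5,on)
step 6: rule r1; match: 0->6, 1->2, 2->5, 3->20; deleted nodes 20; deleted edges (20,2,on); added nodes 22; added edges (22,5,on); result: nodes: 2:P, 3:P, 5:P, 6:t1, 7:t2, 14:tok, 15:tok, 16:tok, 18:tok, 19:tok, 21:tok, 22:tok edges: (2,6,in); (3,7,in); (6,5,out); (7,2,out); (7,5,out); (14,5,on); (15,5,on); (16,5,on); (18,5,on); (19,5,on); (21,5,on); (22,5,on)
final:
nodes: 2:P, 3:P, 5:P, 6:t1, 7:t2, 14:tok, 15:tok, 16:tok, 18:tok, 19:tok, 21:tok, 22:tok
edges: (2,6,in); (3,7,in); (6,5,out); (7,2,out); (7,5,out); (14,5,on); (15,5,on); (16,5,on); (18,5,on); (19,5,on); (21,5,on); (22,5,on)


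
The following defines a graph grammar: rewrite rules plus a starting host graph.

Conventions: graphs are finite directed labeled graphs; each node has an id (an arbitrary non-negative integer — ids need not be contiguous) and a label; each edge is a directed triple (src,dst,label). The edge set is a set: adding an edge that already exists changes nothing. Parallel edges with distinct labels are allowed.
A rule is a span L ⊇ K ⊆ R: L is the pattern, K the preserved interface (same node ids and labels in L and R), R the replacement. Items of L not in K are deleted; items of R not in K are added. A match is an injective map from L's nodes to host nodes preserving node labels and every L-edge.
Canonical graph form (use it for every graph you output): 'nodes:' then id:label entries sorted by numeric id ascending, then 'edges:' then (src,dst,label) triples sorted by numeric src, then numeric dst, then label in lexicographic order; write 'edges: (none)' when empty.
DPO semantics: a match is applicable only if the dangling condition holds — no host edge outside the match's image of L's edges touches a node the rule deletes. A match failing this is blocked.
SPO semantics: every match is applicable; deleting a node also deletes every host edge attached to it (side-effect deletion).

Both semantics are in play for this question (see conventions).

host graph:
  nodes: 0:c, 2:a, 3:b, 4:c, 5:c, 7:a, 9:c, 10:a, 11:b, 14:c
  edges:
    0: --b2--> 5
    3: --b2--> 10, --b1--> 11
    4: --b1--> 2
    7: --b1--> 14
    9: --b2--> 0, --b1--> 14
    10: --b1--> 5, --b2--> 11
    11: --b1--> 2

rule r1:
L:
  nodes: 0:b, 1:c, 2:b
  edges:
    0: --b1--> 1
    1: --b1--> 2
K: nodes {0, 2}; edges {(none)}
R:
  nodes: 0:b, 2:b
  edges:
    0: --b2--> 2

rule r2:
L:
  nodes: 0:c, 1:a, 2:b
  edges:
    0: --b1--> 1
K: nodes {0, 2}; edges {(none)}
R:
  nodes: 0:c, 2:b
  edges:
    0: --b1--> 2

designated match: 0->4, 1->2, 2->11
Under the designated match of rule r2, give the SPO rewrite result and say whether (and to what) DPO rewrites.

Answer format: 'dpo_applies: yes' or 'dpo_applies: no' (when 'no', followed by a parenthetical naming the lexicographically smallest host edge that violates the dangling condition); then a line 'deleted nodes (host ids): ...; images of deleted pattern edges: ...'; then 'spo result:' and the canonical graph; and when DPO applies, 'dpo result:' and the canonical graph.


dpo_applies: no
(the rule deletes node 2, which keeps host edge (11,2,b1) outside the match image — the dangling condition fails, DPO blocks; SPO proceeds and side-deletes such edges)
deleted nodes (host ids): 2; images of deleted pattern edges: (4,2,b1)
spo result:
nodes: 0:c, 3:b, 4:c, 5:c, 7:a, 9:c, 10:a, 11:b, 14:c
edges: (0,5,b2); (3,10,b2); (3,11,b1); (4,11,b1); (7,14,b1); (9,0,b2); (9,14,b1); (10,5,b1); (10,11,b2)


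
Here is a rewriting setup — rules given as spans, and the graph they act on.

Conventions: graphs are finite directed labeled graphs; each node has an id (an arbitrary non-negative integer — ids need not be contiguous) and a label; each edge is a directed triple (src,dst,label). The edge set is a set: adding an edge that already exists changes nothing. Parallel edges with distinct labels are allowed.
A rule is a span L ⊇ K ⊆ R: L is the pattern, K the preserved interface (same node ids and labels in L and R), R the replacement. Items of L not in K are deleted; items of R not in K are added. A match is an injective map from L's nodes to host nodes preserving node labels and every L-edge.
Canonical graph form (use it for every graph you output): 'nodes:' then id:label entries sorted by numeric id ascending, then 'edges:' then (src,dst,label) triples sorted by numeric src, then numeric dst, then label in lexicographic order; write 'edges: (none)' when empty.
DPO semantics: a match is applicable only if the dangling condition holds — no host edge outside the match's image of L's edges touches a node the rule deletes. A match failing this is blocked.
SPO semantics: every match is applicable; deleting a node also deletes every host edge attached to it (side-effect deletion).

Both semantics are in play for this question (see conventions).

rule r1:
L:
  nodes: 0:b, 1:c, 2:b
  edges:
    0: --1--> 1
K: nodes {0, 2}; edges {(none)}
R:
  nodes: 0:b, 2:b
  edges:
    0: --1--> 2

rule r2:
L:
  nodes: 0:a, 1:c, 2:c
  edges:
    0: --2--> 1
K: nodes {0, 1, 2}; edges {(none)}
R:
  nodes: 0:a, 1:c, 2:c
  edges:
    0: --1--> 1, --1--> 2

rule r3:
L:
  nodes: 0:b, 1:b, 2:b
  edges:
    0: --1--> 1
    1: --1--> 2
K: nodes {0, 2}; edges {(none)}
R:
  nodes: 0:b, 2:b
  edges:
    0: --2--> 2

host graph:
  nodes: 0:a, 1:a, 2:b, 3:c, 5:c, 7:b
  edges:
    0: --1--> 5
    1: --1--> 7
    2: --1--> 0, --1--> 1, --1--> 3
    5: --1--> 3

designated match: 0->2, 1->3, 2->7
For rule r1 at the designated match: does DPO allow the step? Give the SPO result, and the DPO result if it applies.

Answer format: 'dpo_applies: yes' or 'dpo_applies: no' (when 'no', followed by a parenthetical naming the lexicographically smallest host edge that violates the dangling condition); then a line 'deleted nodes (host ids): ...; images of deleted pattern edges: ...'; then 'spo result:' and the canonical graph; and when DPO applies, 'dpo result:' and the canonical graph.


dpo_applies: no
(the rule deletes node 3, which keeps host edge (5,3,1) outside the match image — the dangling condition fails, DPO blocks; SPO proceeds and side-deletes such edges)
deleted nodes (host ids): 3; images of deleted pattern edges: (2,3,1)
spo result:
nodes: 0:a, 1:a, 2:b, 5:c, 7:b
edges: (0,5,1); (1,7,1); (2,0,1); (2,1,1); (2,7,1)


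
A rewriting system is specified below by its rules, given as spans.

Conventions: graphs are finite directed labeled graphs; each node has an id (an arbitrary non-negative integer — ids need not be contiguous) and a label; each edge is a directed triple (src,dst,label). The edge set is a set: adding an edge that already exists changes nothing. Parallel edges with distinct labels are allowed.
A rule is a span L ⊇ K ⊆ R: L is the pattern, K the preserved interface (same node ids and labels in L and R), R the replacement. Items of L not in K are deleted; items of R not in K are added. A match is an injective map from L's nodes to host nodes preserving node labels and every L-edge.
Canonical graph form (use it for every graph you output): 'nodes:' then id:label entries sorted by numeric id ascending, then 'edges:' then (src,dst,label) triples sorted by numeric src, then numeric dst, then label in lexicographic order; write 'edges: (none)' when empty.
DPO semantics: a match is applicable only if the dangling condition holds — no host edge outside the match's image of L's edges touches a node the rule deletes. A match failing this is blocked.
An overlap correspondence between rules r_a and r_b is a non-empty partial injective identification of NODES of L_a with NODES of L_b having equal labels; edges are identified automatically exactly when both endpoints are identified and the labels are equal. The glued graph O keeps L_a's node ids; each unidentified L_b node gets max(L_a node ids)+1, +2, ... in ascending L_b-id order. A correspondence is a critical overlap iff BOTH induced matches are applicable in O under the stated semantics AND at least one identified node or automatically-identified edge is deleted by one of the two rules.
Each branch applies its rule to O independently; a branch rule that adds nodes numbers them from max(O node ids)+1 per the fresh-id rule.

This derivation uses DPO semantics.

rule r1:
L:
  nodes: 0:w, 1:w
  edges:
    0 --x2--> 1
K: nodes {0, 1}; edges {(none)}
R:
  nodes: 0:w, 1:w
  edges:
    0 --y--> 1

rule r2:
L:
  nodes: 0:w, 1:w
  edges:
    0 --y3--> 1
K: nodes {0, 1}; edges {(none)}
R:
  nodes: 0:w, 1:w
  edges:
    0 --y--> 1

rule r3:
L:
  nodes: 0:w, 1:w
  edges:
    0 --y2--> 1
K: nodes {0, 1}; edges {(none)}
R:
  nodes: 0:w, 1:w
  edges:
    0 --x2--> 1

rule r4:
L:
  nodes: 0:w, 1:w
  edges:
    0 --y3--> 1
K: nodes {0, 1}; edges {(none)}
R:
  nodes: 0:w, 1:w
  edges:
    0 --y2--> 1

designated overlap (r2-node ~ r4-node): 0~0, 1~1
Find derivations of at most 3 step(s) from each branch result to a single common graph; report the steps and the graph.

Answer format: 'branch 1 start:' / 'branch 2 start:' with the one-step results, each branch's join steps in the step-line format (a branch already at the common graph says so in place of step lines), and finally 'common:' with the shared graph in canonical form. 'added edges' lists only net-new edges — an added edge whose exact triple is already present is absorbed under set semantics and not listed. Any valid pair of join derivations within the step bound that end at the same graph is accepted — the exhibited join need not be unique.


branch 1 start:
nodes: 0:w, 1:w
edges: (0,1,y)
branch 2 start:
nodes: 0:w, 1:w
edges: (0,1,y2)
branch 1: already at the common graph (0 steps)
branch 2 step 1: rule r3; match: 0->0, 1->1; deleted nodes (none); deleted edges (0,1,y2); added nodes (none); added edges (0,1,x2); result: nodes: 0:w, 1:w edges: (0,1,x2)
branch 2 step 2: rule r1; match: 0->0, 1->1; deleted nodes (none); deleted edges (0,1,x2); added nodes (none); added edges (0,1,y); result: nodes: 0:w, 1:w edges: (0,1,y)
common:
nodes: 0:w, 1:w
edges: (0,1,y)


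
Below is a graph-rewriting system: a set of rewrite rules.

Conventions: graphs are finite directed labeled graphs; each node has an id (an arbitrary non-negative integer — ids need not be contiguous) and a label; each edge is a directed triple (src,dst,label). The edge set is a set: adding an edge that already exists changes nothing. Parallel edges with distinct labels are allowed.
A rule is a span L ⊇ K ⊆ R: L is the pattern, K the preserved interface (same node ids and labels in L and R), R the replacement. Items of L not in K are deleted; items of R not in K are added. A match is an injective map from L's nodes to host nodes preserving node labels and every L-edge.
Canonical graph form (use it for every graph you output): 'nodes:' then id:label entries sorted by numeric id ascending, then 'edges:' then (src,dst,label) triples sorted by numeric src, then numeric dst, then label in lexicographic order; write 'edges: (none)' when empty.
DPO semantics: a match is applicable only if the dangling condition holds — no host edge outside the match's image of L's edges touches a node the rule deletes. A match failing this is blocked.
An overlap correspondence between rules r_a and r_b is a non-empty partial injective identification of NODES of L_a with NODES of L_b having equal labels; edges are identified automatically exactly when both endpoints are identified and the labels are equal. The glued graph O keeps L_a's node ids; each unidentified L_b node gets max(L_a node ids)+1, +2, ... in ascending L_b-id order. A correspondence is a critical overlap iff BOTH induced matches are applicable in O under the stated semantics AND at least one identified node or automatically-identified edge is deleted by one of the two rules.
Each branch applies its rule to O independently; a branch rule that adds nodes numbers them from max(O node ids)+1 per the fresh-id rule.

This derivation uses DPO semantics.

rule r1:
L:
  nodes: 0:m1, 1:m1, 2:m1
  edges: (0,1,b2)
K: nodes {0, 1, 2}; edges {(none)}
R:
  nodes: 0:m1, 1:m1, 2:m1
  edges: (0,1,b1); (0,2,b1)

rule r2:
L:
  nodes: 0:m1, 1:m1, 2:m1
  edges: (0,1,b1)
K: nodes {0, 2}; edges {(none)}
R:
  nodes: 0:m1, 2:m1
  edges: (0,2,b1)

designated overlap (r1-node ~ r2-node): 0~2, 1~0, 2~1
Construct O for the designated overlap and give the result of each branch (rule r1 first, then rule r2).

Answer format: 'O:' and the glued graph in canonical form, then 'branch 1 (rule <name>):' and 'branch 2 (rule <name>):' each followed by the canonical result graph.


O:
nodes: 0:m1, 1:m1, 2:m1
edges: (0,1,b2); (1,2,b1)
branch 1 (rule r1):
nodes: 0:m1, 1:m1, 2:m1
edges: (0,1,b1); (0,2,b1); (1,2,b1)
branch 2 (rule r2):
nodes: 0:m1, 1:m1
edges: (0,1,b2); (1,0,b1)


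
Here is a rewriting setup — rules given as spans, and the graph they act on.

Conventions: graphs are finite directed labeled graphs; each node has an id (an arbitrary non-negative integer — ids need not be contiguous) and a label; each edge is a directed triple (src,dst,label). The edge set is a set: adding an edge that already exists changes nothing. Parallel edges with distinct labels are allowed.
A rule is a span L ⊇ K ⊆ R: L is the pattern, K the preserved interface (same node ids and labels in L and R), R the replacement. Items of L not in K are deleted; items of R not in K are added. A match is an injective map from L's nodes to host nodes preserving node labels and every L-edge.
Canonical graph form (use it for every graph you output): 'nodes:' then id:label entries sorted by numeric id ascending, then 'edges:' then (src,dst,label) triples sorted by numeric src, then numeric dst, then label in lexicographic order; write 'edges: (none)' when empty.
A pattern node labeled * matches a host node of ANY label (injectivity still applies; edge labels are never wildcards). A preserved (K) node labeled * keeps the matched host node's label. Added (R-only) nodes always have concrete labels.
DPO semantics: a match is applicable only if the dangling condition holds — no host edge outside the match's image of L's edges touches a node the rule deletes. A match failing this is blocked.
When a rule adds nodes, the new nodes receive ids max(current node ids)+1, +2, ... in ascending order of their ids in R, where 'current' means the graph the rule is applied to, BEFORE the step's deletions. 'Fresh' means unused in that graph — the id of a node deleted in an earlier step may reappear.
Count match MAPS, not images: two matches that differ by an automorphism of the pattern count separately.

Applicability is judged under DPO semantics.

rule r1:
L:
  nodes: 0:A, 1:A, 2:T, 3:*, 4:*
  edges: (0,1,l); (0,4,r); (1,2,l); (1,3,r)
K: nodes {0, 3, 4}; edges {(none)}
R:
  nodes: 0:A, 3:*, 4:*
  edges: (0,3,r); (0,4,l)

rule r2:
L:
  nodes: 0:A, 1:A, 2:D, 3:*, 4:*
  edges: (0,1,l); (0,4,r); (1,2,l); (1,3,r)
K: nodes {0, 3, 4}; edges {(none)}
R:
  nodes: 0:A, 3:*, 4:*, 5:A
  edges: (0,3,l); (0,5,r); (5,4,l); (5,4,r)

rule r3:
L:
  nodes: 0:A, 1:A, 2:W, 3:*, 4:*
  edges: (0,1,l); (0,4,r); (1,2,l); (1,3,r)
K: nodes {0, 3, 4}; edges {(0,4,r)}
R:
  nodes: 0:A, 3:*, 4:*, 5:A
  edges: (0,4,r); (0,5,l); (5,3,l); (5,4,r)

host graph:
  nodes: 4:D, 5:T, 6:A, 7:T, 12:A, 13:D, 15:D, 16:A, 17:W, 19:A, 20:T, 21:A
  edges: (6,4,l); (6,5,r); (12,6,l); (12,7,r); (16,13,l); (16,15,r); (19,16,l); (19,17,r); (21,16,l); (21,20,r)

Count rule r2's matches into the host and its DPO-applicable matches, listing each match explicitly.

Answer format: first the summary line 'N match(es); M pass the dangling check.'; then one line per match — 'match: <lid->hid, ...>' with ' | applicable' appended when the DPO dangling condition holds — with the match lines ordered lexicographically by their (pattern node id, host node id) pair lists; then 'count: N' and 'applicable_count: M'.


3 match(es); 1 pass the dangling check.
match: 0->12, 1->6, 2->4, 3->5, 4->7 | applicable
match: 0->19, 1->16, 2->13, 3->15, 4->17
match: 0->21, 1->16, 2->13, 3->15, 4->20
count: 3
applicable_count: 1


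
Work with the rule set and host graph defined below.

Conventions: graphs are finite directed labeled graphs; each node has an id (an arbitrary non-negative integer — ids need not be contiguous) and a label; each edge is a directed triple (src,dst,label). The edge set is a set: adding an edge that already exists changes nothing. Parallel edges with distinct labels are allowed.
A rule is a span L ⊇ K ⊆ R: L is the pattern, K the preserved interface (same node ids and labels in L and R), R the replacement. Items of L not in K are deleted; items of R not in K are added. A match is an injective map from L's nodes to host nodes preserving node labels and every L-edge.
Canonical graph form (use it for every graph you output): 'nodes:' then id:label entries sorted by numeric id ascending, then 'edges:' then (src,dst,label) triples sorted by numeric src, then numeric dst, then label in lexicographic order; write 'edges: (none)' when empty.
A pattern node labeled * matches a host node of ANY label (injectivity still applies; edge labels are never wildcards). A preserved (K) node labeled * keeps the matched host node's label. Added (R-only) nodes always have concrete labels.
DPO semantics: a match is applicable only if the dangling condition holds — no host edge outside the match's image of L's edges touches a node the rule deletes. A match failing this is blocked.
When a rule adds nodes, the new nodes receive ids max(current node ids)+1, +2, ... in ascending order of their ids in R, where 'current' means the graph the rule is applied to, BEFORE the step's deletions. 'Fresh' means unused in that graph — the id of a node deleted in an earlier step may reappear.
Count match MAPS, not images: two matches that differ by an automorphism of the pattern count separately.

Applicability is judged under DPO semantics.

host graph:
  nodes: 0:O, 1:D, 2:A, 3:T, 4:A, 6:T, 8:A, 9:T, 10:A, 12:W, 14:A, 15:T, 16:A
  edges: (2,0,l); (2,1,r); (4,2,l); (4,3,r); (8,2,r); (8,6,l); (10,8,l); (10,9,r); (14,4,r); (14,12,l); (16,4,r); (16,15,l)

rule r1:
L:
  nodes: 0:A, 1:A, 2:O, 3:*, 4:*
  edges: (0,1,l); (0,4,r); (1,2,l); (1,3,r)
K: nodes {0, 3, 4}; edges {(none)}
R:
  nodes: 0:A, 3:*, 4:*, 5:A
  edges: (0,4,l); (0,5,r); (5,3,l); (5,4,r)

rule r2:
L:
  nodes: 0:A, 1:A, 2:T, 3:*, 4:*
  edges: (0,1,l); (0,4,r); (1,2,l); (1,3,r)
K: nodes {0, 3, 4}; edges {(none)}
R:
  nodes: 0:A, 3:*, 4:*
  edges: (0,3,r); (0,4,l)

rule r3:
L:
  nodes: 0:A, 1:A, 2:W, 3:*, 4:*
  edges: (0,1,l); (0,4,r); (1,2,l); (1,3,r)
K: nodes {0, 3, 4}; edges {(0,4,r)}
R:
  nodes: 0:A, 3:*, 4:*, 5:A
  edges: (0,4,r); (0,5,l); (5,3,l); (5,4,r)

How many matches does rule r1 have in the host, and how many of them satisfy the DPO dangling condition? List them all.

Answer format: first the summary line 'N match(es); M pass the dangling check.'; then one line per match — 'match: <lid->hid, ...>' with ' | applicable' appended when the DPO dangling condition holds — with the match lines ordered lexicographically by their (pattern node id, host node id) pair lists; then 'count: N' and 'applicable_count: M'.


1 match(es); 0 pass the dangling check.
match: 0->4, 1->2, 2->0, 3->1, 4->3
count: 1
applicable_count: 0


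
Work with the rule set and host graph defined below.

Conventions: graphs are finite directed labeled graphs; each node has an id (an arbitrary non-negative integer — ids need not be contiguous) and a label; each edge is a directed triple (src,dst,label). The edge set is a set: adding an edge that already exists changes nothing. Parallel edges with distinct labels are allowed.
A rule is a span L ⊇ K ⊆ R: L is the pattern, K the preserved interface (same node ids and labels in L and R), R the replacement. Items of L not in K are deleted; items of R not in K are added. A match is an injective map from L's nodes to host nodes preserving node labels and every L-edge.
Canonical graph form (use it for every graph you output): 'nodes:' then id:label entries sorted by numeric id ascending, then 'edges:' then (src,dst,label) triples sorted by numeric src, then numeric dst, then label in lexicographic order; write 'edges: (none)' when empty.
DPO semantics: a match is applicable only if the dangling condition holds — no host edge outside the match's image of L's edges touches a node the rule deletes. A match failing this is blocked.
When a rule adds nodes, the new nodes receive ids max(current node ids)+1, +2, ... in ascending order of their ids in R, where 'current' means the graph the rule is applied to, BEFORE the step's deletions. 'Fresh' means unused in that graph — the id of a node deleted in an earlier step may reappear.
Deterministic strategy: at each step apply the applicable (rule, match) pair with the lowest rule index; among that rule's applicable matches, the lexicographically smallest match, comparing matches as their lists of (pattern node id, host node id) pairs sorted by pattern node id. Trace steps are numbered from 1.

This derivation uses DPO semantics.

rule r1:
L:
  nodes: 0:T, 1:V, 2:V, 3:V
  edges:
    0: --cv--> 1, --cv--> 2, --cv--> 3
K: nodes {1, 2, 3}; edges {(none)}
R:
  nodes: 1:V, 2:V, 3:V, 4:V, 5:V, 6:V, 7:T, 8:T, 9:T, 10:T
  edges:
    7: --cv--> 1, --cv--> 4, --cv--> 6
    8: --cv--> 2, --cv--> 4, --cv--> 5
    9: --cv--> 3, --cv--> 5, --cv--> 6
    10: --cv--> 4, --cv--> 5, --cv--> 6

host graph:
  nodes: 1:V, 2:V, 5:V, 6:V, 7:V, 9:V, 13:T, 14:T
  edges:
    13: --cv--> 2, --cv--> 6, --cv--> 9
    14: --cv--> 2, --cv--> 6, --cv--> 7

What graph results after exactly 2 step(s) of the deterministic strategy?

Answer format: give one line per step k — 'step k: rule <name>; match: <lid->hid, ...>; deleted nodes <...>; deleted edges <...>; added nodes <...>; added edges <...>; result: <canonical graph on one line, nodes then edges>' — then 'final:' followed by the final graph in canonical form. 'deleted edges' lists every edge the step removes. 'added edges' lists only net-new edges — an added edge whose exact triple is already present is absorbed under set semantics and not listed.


step 1: rule r1; match: 0->13, 1->2, 2->6, 3->9; deleted nodes 13; deleted edges (13,2,cv); (13,6,cv); (13,9,cv); added nodes 15, 16, 17, 18, 19, 20, 21; added edges (18,2,cv); (18,15,cv); (18,17,cv); (19,6,cv); (19,15,cv); (19,16,cv); (20,9,cv); (20,16,cv); (20,17,cv); (21,15,cv); (21,16,cv); (21,17,cv); result: nodes: 1:V, 2:V, 5:V, 6:V, 7:V, 9:V, 14:T, 15:V, 16:V, 17:V, 18:T, 19:T, 20:T, 21:T edges: (14,2,cv); (14,6,cv); (14,7,cv); (18,2,cv); (18,15,cv); (18,17,cv); (19,6,cv); (19,15,cv); (19,16,cv); (20,9,cv); (20,16,cv); (20,17,cv); (21,15,cv); (21,16,cv); (21,17,cv)
step 2: rule r1; match: 0->14, 1->2, 2->6, 3->7; deleted nodes 14; deleted edges (14,2,cv); (14,6,cv); (14,7,cv); added nodes 22, 23, 24, 25, 26, 27, 28; added edges (25,2,cv); (25,22,cv); (25,24,cv); (26,6,cv); (26,22,cv); (26,23,cv); (27,7,cv); (27,23,cv); (27,24,cv); (28,22,cv); (28,23,cv); (28,24,cv); result: nodes: 1:V, 2:V, 5:V, 6:V, 7:V, 9:V, 15:V, 16:V, 17:V, 18:T, 19:T, 20:T, 21:T, 22:V, 23:V, 24:V, 25:T, 26:T, 27:T, 28:T edges: (18,2,cv); (18,15,cv); (18,17,cv); (19,6,cv); (19,15,cv); (19,16,cv); (20,9,cv); (20,16,cv); (20,17,cv); (21,15,cv); (21,16,cv); (21,17,cv); (25,2,cv); (25,22,cv); (25,24,cv); (26,6,cv); (26,22,cv); (26,23,cv); (27,7,cv); (27,23,cv); (27,24,cv); (28,22,cv); (28,23,cv); (28,24,cv)
final:
nodes: 1:V, 2:V, 5:V, 6:V, 7:V, 9:V, 15:V, 16:V, 17:V, 18:T, 19:T, 20:T, 21:T, 22:V, 23:V, 24:V, 25:T, 26:T, 27:T, 28:T
edges: (18,2,cv); (18,15,cv); (18,17,cv); (19,6,cv); (19,15,cv); (19,16,cv); (20,9,cv); (20,16,cv); (20,17,cv); (21,15,cv); (21,16,cv); (21,17,cv); (25,2,cv); (25,22,cv); (25,24,cv); (26,6,cv); (26,22,cv); (26,23,cv); (27,7,cv); (27,23,cv); (27,24,cv); (28,22,cv); (28,23,cv); (28,24,cv)


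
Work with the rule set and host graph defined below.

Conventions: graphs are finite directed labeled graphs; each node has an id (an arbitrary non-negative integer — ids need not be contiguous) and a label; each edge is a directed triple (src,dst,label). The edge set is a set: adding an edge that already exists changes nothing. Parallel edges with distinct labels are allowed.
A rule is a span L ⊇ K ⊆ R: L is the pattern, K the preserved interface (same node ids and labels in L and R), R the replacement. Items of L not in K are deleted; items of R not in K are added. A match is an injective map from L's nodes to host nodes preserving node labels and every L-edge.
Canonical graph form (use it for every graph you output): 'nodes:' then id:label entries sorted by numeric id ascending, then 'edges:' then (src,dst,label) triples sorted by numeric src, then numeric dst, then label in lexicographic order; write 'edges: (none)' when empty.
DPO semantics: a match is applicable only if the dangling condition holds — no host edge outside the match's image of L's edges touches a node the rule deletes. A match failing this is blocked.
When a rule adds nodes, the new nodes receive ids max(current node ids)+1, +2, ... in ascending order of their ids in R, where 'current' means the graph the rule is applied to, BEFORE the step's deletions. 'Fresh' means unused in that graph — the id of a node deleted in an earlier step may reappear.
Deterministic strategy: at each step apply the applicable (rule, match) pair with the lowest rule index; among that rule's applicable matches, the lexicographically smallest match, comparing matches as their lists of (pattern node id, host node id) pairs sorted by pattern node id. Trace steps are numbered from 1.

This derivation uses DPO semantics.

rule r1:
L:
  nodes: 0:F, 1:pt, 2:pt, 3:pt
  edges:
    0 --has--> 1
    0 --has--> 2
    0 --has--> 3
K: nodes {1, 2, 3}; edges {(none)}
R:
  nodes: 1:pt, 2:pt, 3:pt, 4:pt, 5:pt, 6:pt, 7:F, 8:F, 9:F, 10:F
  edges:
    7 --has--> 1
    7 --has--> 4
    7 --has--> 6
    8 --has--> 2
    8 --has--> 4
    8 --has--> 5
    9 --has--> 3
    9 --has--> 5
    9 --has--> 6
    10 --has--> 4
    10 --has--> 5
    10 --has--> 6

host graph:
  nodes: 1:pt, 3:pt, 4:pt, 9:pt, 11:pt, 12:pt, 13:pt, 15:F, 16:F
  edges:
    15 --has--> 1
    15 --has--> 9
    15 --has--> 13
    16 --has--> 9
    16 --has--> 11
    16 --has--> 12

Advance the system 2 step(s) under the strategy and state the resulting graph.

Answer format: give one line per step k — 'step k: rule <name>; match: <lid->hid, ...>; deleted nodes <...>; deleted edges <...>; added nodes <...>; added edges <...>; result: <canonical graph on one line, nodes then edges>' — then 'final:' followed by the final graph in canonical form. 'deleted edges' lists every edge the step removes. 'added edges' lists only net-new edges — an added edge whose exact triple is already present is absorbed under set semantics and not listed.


step 1: rule r1; match: 0->15, 1->1, 2->9, 3->13; deleted nodes 15; deleted edges (15,1,has); (15,9,has); (15,13,has); added nodes 17, 18, 19, 20, 21, 22, 23; added edges (20,1,has); (20,17,has); (20,19,has); (21,9,has); (21,17,has); (21,18,has); (22,13,has); (22,18,has); (22,19,has); (23,17,has); (23,18,has); (23,19,has); result: nodes: 1:pt, 3:pt, 4:pt, 9:pt, 11:pt, 12:pt, 13:pt, 16:F, 17:pt, 18:pt, 19:pt, 20:F, 21:F, 22:F, 23:F edges: (16,9,has); (16,11,has); (16,12,has); (20,1,has); (20,17,has); (20,19,has); (21,9,has); (21,17,has); (21,18,has); (22,13,has); (22,18,has); (22,19,has); (23,17,has); (23,18,has); (23,19,has)
step 2: rule r1; match: 0->16, 1->9, 2->11, 3->12; deleted nodes 16; deleted edges (16,9,has); (16,11,has); (16,12,has); added nodes 24, 25, 26, 27, 28, 29, 30; added edges (27,9,has); (27,24,has); (27,26,has); (28,11,has); (28,24,has); (28,25,has); (29,12,has); (29,25,has); (29,26,has); (30,24,has); (30,25,has); (30,26,has); result: nodes: 1:pt, 3:pt, 4:pt, 9:pt, 11:pt, 12:pt, 13:pt, 17:pt, 18:pt, 19:pt, 20:F, 21:F, 22:F, 23:F, 24:pt, 25:pt, 26:pt, 27:F, 28:F, 29:F, 30:F edges: (20,1,has); (20,17,has); (20,19,has); (21,9,has); (21,17,has); (21,18,has); (22,13,has); (22,18,has); (22,19,has); (23,17,has); (23,18,has); (23,19,has); (27,9,has); (27,24,has); (27,26,has); (28,11,has); (28,24,has); (28,25,has); (29,12,has); (29,25,has); (29,26,has); (30,24,has); (30,25,has); (30,26,has)
final:
nodes: 1:pt, 3:pt, 4:pt, 9:pt, 11:pt, 12:pt, 13:pt, 17:pt, 18:pt, 19:pt, 20:F, 21:F, 22:F, 23:F, 24:pt, 25:pt, 26:pt, 27:F, 28:F, 29:F, 30:F
edges: (20,1,has); (20,17,has); (20,19,has); (21,9,has); (21,17,has); (21,18,has); (22,13,has); (22,18,has); (22,19,has); (23,17,has); (23,18,has); (23,19,has); (27,9,has); (27,24,has); (27,26,has); (28,11,has); (28,24,has); (28,25,has); (29,12,has); (29,25,has); (29,26,has); (30,24,has); (30,25,has); (30,26,has)


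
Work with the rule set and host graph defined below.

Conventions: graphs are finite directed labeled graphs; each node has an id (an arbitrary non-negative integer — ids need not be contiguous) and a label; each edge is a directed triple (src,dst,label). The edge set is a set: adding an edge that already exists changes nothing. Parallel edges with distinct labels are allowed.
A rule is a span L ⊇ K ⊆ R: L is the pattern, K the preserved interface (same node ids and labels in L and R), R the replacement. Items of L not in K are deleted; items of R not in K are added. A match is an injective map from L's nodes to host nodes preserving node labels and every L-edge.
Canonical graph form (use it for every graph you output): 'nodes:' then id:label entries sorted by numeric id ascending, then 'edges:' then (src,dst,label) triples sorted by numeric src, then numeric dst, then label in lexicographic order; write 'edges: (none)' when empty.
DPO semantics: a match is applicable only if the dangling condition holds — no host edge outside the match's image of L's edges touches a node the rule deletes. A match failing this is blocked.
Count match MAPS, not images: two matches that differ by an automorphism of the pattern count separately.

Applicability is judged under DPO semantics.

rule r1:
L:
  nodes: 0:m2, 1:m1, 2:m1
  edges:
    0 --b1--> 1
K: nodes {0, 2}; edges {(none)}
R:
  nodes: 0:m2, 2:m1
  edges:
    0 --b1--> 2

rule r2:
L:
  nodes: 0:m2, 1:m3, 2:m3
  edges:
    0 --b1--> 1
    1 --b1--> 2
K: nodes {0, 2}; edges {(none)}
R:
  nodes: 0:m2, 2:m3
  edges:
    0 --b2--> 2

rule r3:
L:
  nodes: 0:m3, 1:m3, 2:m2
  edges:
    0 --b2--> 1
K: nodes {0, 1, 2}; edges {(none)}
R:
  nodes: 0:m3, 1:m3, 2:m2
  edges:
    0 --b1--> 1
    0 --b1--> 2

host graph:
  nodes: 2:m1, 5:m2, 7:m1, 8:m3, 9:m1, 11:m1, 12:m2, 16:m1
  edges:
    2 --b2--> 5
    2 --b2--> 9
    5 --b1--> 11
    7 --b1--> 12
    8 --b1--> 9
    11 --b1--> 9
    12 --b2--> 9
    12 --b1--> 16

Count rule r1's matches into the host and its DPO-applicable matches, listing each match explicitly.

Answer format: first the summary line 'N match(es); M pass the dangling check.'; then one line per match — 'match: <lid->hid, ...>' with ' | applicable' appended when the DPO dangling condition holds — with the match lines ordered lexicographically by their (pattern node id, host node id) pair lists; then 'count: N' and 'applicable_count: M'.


8 match(es); 4 pass the dangling check.
match: 0->5, 1->11, 2->2
match: 0->5, 1->11, 2->7
match: 0->5, 1->11, 2->9
match: 0->5, 1->11, 2->16
match: 0->12, 1->16, 2->2 | applicable
match: 0->12, 1->16, 2->7 | applicable
match: 0->12, 1->16, 2->9 | applicable
match: 0->12, 1->16, 2->11 | applicable
count: 8
applicable_count: 4


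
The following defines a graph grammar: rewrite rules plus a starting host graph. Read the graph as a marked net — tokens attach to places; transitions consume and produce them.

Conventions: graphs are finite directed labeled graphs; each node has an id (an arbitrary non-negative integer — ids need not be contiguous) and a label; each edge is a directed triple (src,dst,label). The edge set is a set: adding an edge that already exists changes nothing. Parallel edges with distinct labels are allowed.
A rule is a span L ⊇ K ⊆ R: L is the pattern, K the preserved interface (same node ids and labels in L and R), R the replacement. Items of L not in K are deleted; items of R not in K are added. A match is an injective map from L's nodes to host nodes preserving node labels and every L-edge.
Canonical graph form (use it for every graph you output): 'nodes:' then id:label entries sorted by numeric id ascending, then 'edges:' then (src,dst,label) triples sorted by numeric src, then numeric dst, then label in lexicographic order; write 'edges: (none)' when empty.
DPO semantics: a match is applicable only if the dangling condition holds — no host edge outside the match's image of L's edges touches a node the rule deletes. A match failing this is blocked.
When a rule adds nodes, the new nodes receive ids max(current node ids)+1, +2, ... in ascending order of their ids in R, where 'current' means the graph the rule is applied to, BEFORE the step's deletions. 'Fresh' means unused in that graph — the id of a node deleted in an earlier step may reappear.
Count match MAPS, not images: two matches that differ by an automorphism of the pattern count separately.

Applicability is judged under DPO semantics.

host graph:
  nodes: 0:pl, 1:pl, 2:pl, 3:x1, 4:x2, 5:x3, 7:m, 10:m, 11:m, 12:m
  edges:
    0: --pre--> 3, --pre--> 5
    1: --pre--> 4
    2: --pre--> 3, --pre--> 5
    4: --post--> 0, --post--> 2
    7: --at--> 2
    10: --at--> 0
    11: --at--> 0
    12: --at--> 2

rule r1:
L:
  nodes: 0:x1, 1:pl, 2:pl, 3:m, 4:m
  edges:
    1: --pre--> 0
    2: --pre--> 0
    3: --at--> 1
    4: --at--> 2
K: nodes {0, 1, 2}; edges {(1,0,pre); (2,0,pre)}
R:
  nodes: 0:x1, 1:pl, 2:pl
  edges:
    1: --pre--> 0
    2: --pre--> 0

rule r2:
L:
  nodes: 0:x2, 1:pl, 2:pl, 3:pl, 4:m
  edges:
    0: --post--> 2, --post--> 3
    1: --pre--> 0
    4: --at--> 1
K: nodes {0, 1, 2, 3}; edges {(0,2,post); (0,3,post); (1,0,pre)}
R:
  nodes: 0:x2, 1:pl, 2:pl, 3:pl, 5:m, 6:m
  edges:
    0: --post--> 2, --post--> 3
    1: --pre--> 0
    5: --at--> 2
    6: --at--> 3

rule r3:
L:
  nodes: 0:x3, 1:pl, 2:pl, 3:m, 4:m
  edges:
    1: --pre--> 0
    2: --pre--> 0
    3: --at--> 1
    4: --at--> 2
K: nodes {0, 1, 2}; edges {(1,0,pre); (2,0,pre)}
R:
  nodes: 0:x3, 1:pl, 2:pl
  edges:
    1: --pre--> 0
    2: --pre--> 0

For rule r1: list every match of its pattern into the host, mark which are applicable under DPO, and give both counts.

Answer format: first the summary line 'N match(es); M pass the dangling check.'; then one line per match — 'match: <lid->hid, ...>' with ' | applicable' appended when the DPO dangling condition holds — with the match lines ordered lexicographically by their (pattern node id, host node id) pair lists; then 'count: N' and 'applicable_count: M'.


8 match(es); 8 pass the dangling check.
match: 0->3, 1->0, 2->2, 3->10, 4->7 | applicable
match: 0->3, 1->0, 2->2, 3->10, 4->12 | applicable
match: 0->3, 1->0, 2->2, 3->11, 4->7 | applicable
match: 0->3, 1->0, 2->2, 3->11, 4->12 | applicable
match: 0->3, 1->2, 2->0, 3->7, 4->10 | applicable
match: 0->3, 1->2, 2->0, 3->7, 4->11 | applicable
match: 0->3, 1->2, 2->0, 3->12, 4->10 | applicable
match: 0->3, 1->2, 2->0, 3->12, 4->11 | applicable
count: 8
applicable_count: 8
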